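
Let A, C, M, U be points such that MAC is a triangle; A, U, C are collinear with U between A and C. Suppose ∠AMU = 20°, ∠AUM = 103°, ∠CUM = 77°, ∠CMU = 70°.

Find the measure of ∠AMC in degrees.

1. ∠MAU = 57°  [△MAU]
2. ∠MCU = 33°  [△MUC]
3. ∠CAM = 57°  [U on ray AC]
4. ∠ACM = 33°  [U on ray CA]
5. ∠AMC = 90°  [△MAC]

∠AMC = 90°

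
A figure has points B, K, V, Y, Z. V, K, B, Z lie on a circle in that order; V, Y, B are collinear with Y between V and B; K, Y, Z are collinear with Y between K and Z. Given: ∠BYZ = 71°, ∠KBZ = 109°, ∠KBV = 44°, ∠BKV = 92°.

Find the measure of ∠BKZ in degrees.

∠BKZ = 27°

1. ∠KYV = 71°  [vertical angles at Y]
2. ∠BYK = 109°  [linear pair at Y on VB]
3. ∠BKZ = 27°  [△KYB]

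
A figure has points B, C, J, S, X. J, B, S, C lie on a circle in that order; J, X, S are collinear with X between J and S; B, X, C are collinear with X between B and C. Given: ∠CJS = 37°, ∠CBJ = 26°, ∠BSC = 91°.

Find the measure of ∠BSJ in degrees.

∠BSJ = 65°

1. ∠BJC = 89°  [cyclic JBSC, opposite ∠J+∠S]
2. ∠BCJ = 65°  [△JBC]
3. ∠BSJ = 65°  [same arc JB]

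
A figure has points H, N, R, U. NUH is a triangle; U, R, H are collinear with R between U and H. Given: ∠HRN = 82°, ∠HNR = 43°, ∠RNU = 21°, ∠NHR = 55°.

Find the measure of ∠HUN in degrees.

∠HUN = 61°

1. ∠NRU = 98°  [linear pair at R on UH]
2. ∠NUR = 61°  [△NUR]
3. ∠HUN = 61°  [R on ray UH]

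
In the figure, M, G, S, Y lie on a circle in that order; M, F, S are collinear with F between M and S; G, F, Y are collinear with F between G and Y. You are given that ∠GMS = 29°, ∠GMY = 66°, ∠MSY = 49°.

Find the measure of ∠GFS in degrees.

∠GFS = 78°

1. ∠MGY = 49°  [same arc MY]
2. ∠GFM = 102°  [△MFG]
3. ∠GFS = 78°  [linear pair at F on MS]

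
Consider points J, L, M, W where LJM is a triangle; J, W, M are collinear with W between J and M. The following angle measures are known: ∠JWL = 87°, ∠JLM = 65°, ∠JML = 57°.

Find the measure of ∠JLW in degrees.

1. ∠LJM = 58°  [△LJM]
2. ∠LJW = 58°  [W on ray JM]
3. ∠JLW = 35°  [△LJW]

∠JLW = 35°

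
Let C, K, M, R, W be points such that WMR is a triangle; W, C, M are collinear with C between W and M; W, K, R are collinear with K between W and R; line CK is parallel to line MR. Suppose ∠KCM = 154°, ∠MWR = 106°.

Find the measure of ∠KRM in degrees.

∠KRM = 48°

1. ∠KCW = 26°  [linear pair at C on WM]
2. ∠CWK = 106°  [C on WM, K on WR]
3. ∠CKW = 48°  [△WCK]
4. ∠CKR = 132°  [linear pair at K on WR]
5. ∠KRM = 48°  [CK∥MR, co-interior at R–K]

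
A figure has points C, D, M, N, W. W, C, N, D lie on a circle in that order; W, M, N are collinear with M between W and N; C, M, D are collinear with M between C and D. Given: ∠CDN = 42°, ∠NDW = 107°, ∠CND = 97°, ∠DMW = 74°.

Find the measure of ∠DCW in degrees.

1. ∠CWN = 42°  [same arc CN]
2. ∠CMN = 74°  [vertical angles at M]
3. ∠CMW = 106°  [linear pair at M on WN]
4. ∠DCW = 32°  [△WMC]

∠DCW = 32°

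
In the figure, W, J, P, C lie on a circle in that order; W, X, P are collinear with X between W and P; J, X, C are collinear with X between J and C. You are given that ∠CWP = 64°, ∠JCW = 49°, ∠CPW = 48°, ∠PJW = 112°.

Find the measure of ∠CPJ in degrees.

∠CPJ = 97°

1. ∠CJW = 48°  [same arc WC]
2. ∠CWJ = 83°  [△WJC]
3. ∠CPJ = 97°  [cyclic WJPC, opposite ∠W+∠P]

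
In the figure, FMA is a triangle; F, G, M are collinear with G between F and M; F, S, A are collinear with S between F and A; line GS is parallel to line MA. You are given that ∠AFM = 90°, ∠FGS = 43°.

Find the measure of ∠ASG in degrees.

1. ∠GFS = 90°  [G on FM, S on FA]
2. ∠FSG = 47°  [△FGS]
3. ∠ASG = 133°  [linear pair at S on FA]

∠ASG = 133°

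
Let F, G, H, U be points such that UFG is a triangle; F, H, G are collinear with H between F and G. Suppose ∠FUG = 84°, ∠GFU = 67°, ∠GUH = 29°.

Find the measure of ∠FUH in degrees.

1. ∠FGU = 29°  [△UFG]
2. ∠HFU = 67°  [H on ray FG]
3. ∠HGU = 29°  [H on ray GF]
4. ∠GHU = 122°  [△UHG]
5. ∠FHU = 58°  [linear pair at H on FG]
6. ∠FUH = 55°  [△UFH]

∠FUH = 55°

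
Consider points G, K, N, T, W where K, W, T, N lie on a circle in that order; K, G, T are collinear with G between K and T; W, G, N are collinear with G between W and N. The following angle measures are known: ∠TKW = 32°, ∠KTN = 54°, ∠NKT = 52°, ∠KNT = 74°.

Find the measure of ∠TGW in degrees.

1. ∠KWN = 54°  [same arc KN]
2. ∠KGW = 94°  [△KGW]
3. ∠TGW = 86°  [linear pair at G on KT]

∠TGW = 86°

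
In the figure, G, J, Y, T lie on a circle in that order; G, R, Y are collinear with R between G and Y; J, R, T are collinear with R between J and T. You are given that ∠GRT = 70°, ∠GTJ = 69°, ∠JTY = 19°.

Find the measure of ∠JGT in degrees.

1. ∠JRY = 70°  [vertical angles at R]
2. ∠JGY = 19°  [same arc JY]
3. ∠GRJ = 110°  [linear pair at R on GY]
4. ∠GJT = 51°  [△GRJ]
5. ∠JGT = 60°  [△GJT]

∠JGT = 60°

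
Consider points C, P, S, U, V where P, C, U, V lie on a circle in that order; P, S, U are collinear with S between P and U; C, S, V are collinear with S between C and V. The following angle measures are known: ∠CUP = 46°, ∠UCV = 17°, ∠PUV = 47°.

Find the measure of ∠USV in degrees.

∠USV = 63°

1. ∠CVP = 46°  [same arc PC]
2. ∠UPV = 17°  [same arc UV]
3. ∠PSV = 117°  [△PSV]
4. ∠USV = 63°  [linear pair at S on PU]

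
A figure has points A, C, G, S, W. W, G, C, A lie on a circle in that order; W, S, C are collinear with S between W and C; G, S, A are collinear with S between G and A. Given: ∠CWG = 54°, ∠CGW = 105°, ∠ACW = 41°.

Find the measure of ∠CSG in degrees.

1. ∠AGW = 41°  [same arc WA]
2. ∠GSW = 85°  [△WSG]
3. ∠CSG = 95°  [linear pair at S on WC]

∠CSG = 95°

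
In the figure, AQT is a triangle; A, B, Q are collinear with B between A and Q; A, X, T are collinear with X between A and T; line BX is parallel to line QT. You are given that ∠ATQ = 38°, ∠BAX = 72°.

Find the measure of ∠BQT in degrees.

∠BQT = 70°

1. ∠AXB = 38°  [BX∥QT, corresponding at X]
2. ∠ABX = 70°  [△ABX]
3. ∠QBX = 110°  [linear pair at B on AQ]
4. ∠BQT = 70°  [BX∥QT, co-interior at Q–B]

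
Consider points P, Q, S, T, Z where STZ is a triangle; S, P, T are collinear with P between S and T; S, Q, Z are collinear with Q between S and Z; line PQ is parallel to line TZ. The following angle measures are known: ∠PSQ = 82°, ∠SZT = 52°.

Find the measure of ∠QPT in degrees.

1. ∠TSZ = 82°  [P on ST, Q on SZ]
2. ∠STZ = 46°  [△STZ]
3. ∠QPS = 46°  [PQ∥TZ, corresponding at P]
4. ∠QPT = 134°  [linear pair at P on ST]

∠QPT = 134°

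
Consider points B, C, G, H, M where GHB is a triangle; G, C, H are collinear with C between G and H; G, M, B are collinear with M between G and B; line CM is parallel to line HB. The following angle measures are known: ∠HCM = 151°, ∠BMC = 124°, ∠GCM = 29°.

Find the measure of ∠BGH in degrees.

∠BGH = 95°

1. ∠CMG = 56°  [linear pair at M on GB]
2. ∠CGM = 95°  [△GCM]
3. ∠BGH = 95°  [C on GH, M on GB]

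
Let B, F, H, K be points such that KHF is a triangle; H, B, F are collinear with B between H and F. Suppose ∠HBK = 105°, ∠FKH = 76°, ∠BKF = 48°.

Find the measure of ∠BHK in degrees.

1. ∠FBK = 75°  [linear pair at B on HF]
2. ∠BFK = 57°  [△KBF]
3. ∠HFK = 57°  [B on ray FH]
4. ∠FHK = 47°  [△KHF]
5. ∠BHK = 47°  [B on ray HF]

∠BHK = 47°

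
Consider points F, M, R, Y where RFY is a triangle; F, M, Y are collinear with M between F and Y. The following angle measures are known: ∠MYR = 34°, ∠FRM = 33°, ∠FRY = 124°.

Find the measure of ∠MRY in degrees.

1. ∠FYR = 34°  [M on ray YF]
2. ∠RFY = 22°  [△RFY]
3. ∠MFR = 22°  [M on ray FY]
4. ∠FMR = 125°  [△RFM]
5. ∠RMY = 55°  [linear pair at M on FY]
6. ∠MRY = 91°  [△RMY]

∠MRY = 91°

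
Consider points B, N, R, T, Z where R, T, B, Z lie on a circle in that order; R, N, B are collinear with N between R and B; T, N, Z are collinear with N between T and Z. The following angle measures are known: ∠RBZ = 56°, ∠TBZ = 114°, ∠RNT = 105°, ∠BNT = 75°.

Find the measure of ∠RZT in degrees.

∠RZT = 58°

1. ∠RTZ = 56°  [same arc RZ]
2. ∠TRZ = 66°  [cyclic RTBZ, opposite ∠R+∠B]
3. ∠RZT = 58°  [△RTZ]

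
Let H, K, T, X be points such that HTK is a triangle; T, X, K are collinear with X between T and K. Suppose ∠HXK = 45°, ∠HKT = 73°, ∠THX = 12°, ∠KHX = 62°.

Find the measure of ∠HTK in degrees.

1. ∠HXT = 135°  [linear pair at X on TK]
2. ∠HTX = 33°  [△HTX]
3. ∠HTK = 33°  [X on ray TK]

∠HTK = 33°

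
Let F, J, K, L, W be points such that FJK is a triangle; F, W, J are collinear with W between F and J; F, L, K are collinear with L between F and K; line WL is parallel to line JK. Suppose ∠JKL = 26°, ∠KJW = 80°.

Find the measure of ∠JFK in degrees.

∠JFK = 74°

1. ∠FKJ = 26°  [L on ray KF]
2. ∠FJK = 80°  [W on ray JF]
3. ∠JFK = 74°  [△FJK]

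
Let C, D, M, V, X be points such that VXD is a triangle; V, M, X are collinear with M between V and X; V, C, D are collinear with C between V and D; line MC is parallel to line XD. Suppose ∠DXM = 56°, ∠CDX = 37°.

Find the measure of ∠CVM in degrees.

∠CVM = 87°

1. ∠DXV = 56°  [M on ray XV]
2. ∠VDX = 37°  [C on ray DV]
3. ∠DVX = 87°  [△VXD]
4. ∠CVM = 87°  [M on VX, C on VD]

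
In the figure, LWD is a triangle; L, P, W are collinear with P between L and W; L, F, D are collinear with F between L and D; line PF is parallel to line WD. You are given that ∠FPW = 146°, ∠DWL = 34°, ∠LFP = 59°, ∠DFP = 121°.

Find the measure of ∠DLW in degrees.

∠DLW = 87°

1. ∠FPL = 34°  [linear pair at P on LW]
2. ∠FLP = 87°  [△LPF]
3. ∠DLW = 87°  [P on LW, F on LD]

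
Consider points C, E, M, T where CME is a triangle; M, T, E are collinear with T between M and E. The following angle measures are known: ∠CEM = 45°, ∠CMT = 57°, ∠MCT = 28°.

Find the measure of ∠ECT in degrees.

∠ECT = 50°

1. ∠CET = 45°  [T on ray EM]
2. ∠CTM = 95°  [△CMT]
3. ∠CTE = 85°  [linear pair at T on ME]
4. ∠ECT = 50°  [△CTE]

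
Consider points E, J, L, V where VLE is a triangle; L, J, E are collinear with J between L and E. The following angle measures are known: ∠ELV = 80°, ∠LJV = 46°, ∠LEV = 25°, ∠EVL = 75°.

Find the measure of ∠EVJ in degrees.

1. ∠EJV = 134°  [linear pair at J on LE]
2. ∠JEV = 25°  [J on ray EL]
3. ∠EVJ = 21°  [△VJE]

∠EVJ = 21°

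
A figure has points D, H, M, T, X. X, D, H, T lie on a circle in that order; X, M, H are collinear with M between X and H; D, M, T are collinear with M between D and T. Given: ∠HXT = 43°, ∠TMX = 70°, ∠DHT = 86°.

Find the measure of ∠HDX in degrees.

1. ∠HDT = 43°  [same arc HT]
2. ∠DMH = 70°  [vertical angles at M]
3. ∠DTH = 51°  [△DHT]
4. ∠DHX = 67°  [△DMH]
5. ∠DXH = 51°  [same arc DH]
6. ∠HDX = 62°  [△XDH]

∠HDX = 62°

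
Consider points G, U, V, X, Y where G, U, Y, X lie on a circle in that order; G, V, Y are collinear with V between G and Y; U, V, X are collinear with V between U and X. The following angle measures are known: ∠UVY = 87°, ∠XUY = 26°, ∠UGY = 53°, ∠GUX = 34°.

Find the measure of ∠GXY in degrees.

1. ∠XGY = 26°  [same arc YX]
2. ∠GYX = 34°  [same arc GX]
3. ∠GXY = 120°  [△GYX]

∠GXY = 120°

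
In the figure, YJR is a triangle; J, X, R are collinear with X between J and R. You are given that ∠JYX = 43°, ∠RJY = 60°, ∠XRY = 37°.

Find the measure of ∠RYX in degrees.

1. ∠XJY = 60°  [X on ray JR]
2. ∠JXY = 77°  [△YJX]
3. ∠RXY = 103°  [linear pair at X on JR]
4. ∠RYX = 40°  [△YXR]

∠RYX = 40°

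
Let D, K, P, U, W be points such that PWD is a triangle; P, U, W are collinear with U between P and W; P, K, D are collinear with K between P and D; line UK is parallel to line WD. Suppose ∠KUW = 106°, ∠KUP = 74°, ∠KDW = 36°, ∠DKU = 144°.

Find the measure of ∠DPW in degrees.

∠DPW = 70°

1. ∠DWP = 74°  [UK∥WD, corresponding at U]
2. ∠PDW = 36°  [K on ray DP]
3. ∠DPW = 70°  [△PWD]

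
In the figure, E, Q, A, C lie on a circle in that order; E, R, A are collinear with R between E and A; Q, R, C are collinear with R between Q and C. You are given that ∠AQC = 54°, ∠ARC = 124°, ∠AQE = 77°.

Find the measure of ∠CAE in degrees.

∠CAE = 23°

1. ∠AEC = 54°  [same arc AC]
2. ∠ACE = 103°  [cyclic EQAC, opposite ∠Q+∠C]
3. ∠CAE = 23°  [△EAC]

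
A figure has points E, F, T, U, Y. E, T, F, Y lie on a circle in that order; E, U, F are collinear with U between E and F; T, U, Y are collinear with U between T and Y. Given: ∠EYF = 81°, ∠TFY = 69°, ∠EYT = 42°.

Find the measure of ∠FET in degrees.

1. ∠ETF = 99°  [cyclic ETFY, opposite ∠T+∠Y]
2. ∠EFT = 42°  [same arc ET]
3. ∠FET = 39°  [△ETF]

∠FET = 39°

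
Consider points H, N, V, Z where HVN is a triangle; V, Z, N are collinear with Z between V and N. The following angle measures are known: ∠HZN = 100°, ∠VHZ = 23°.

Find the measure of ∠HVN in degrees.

1. ∠HZV = 80°  [linear pair at Z on VN]
2. ∠HVZ = 77°  [△HVZ]
3. ∠HVN = 77°  [Z on ray VN]

∠HVN = 77°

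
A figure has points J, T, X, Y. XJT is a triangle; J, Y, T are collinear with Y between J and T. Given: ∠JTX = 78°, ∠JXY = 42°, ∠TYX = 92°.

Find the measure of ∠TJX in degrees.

1. ∠JYX = 88°  [linear pair at Y on JT]
2. ∠XJY = 50°  [△XJY]
3. ∠TJX = 50°  [Y on ray JT]

∠TJX = 50°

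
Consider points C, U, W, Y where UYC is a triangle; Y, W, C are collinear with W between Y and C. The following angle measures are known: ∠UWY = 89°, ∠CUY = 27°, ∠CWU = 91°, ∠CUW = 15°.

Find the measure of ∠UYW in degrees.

1. ∠UCW = 74°  [△UWC]
2. ∠UCY = 74°  [W on ray CY]
3. ∠CYU = 79°  [△UYC]
4. ∠UYW = 79°  [W on ray YC]

∠UYW = 79°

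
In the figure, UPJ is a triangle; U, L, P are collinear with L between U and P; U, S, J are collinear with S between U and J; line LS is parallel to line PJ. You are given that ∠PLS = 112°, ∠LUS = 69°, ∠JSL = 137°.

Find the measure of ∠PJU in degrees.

1. ∠SLU = 68°  [linear pair at L on UP]
2. ∠LSU = 43°  [△ULS]
3. ∠PJU = 43°  [LS∥PJ, corresponding at S]

∠PJU = 43°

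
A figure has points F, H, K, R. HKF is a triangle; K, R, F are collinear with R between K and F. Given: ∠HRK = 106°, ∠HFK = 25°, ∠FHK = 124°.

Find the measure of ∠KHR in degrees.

∠KHR = 43°

1. ∠FKH = 31°  [△HKF]
2. ∠HKR = 31°  [R on ray KF]
3. ∠KHR = 43°  [△HKR]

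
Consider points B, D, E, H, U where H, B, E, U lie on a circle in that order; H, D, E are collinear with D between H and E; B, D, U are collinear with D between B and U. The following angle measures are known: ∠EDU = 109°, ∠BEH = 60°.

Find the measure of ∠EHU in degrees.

∠EHU = 49°

1. ∠HDU = 71°  [linear pair at D on HE]
2. ∠BUH = 60°  [same arc HB]
3. ∠EHU = 49°  [△HDU]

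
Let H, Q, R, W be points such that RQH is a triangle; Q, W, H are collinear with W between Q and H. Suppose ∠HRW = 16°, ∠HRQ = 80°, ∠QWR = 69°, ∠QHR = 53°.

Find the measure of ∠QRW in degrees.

1. ∠HQR = 47°  [△RQH]
2. ∠RQW = 47°  [W on ray QH]
3. ∠QRW = 64°  [△RQW]

∠QRW = 64°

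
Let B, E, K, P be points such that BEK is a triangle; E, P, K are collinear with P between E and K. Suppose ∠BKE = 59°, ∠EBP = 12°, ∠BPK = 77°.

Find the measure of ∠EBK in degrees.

∠EBK = 56°

1. ∠BPE = 103°  [linear pair at P on EK]
2. ∠BEP = 65°  [△BEP]
3. ∠BEK = 65°  [P on ray EK]
4. ∠EBK = 56°  [△BEK]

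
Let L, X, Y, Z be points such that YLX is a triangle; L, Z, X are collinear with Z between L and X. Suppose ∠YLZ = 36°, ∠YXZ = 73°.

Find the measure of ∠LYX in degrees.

1. ∠XLY = 36°  [Z on ray LX]
2. ∠LXY = 73°  [Z on ray XL]
3. ∠LYX = 71°  [△YLX]

∠LYX = 71°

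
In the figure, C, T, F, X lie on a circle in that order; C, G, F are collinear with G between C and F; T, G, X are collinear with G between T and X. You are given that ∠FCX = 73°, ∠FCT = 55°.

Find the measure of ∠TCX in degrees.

∠TCX = 128°

1. ∠FTX = 73°  [same arc FX]
2. ∠FXT = 55°  [same arc TF]
3. ∠TFX = 52°  [△TFX]
4. ∠TCX = 128°  [cyclic CTFX, opposite ∠C+∠F]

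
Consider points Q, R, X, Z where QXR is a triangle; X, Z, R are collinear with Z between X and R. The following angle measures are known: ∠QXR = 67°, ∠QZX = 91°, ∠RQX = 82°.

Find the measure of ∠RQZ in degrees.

∠RQZ = 60°

1. ∠QRX = 31°  [△QXR]
2. ∠QZR = 89°  [linear pair at Z on XR]
3. ∠QRZ = 31°  [Z on ray RX]
4. ∠RQZ = 60°  [△QZR]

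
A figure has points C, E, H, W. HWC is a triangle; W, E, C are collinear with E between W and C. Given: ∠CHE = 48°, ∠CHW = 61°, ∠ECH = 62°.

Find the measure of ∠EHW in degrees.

∠EHW = 13°

1. ∠CEH = 70°  [△HEC]
2. ∠HCW = 62°  [E on ray CW]
3. ∠HEW = 110°  [linear pair at E on WC]
4. ∠CWH = 57°  [△HWC]
5. ∠EWH = 57°  [E on ray WC]
6. ∠EHW = 13°  [△HWE]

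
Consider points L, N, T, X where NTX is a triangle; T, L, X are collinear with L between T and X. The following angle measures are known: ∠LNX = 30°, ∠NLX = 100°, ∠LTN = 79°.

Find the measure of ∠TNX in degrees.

1. ∠LXN = 50°  [△NLX]
2. ∠NTX = 79°  [L on ray TX]
3. ∠NXT = 50°  [L on ray XT]
4. ∠TNX = 51°  [△NTX]

∠TNX = 51°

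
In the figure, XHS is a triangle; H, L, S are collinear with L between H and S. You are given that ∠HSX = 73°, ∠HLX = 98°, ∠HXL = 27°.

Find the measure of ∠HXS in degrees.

1. ∠LHX = 55°  [△XHL]
2. ∠SHX = 55°  [L on ray HS]
3. ∠HXS = 52°  [△XHS]

∠HXS = 52°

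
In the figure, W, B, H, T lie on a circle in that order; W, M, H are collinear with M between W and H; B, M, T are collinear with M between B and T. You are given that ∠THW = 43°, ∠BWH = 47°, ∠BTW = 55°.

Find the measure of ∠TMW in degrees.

1. ∠BTH = 47°  [same arc BH]
2. ∠HMT = 90°  [△HMT]
3. ∠TMW = 90°  [linear pair at M on WH]

∠TMW = 90°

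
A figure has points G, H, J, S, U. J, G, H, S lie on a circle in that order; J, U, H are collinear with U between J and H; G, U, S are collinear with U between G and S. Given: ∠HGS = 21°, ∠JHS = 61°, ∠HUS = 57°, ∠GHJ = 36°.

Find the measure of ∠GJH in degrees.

1. ∠JGS = 61°  [same arc JS]
2. ∠GUJ = 57°  [vertical angles at U]
3. ∠GJH = 62°  [△JUG]

∠GJH = 62°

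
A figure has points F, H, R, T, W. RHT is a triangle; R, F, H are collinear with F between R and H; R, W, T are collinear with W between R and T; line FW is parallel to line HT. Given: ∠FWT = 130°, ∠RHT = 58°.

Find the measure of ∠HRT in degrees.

1. ∠FWR = 50°  [linear pair at W on RT]
2. ∠RFW = 58°  [FW∥HT, corresponding at F]
3. ∠FRW = 72°  [△RFW]
4. ∠HRT = 72°  [F on RH, W on RT]

∠HRT = 72°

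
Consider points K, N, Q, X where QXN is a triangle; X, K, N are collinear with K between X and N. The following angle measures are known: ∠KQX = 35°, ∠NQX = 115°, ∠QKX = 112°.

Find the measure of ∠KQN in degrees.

1. ∠KXQ = 33°  [△QXK]
2. ∠NKQ = 68°  [linear pair at K on XN]
3. ∠NXQ = 33°  [K on ray XN]
4. ∠QNX = 32°  [△QXN]
5. ∠KNQ = 32°  [K on ray NX]
6. ∠KQN = 80°  [△QKN]

∠KQN = 80°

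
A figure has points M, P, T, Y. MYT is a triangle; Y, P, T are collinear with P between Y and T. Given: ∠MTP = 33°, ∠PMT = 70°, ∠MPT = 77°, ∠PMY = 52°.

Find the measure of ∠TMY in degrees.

∠TMY = 122°

1. ∠MTY = 33°  [P on ray TY]
2. ∠MPY = 103°  [linear pair at P on YT]
3. ∠MYP = 25°  [△MYP]
4. ∠MYT = 25°  [P on ray YT]
5. ∠TMY = 122°  [△MYT]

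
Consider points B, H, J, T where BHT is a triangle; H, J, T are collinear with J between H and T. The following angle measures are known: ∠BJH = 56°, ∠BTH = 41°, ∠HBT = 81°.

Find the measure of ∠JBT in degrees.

∠JBT = 15°

1. ∠BJT = 124°  [linear pair at J on HT]
2. ∠BTJ = 41°  [J on ray TH]
3. ∠JBT = 15°  [△BJT]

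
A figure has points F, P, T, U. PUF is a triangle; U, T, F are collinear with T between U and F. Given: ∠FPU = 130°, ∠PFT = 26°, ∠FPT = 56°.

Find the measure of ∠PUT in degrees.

∠PUT = 24°

1. ∠PFU = 26°  [T on ray FU]
2. ∠FUP = 24°  [△PUF]
3. ∠PUT = 24°  [T on ray UF]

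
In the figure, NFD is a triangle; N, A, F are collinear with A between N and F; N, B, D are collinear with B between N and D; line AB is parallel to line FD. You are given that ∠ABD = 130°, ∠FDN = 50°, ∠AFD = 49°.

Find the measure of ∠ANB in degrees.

∠ANB = 81°

1. ∠DFN = 49°  [A on ray FN]
2. ∠DNF = 81°  [△NFD]
3. ∠ANB = 81°  [A on NF, B on ND]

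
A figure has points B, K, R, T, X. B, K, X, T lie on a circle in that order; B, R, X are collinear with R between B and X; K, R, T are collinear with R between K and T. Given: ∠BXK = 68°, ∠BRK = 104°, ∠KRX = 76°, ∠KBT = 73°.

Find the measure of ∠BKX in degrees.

∠BKX = 75°

1. ∠BTK = 68°  [same arc BK]
2. ∠BKT = 39°  [△BKT]
3. ∠KBX = 37°  [△BRK]
4. ∠BKX = 75°  [△BKX]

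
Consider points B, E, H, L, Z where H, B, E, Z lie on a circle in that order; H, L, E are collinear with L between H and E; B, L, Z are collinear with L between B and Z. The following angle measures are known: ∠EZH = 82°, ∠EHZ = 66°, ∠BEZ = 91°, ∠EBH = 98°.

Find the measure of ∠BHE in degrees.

1. ∠EBZ = 66°  [same arc EZ]
2. ∠BZE = 23°  [△BEZ]
3. ∠BHE = 23°  [same arc BE]

∠BHE = 23°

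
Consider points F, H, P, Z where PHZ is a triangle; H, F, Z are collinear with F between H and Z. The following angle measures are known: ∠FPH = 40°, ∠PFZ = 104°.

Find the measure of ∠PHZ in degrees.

1. ∠HFP = 76°  [linear pair at F on HZ]
2. ∠FHP = 64°  [△PHF]
3. ∠PHZ = 64°  [F on ray HZ]

∠PHZ = 64°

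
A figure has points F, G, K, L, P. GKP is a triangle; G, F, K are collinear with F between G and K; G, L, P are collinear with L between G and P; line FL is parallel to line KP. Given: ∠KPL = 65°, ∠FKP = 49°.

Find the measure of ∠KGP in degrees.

∠KGP = 66°

1. ∠GPK = 65°  [L on ray PG]
2. ∠GKP = 49°  [F on ray KG]
3. ∠KGP = 66°  [△GKP]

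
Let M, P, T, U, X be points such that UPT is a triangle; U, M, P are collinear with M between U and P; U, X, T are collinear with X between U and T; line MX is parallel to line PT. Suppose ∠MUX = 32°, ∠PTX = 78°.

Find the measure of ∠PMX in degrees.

∠PMX = 110°

1. ∠PUT = 32°  [M on UP, X on UT]
2. ∠PTU = 78°  [X on ray TU]
3. ∠TPU = 70°  [△UPT]
4. ∠UMX = 70°  [MX∥PT, corresponding at M]
5. ∠PMX = 110°  [linear pair at M on UP]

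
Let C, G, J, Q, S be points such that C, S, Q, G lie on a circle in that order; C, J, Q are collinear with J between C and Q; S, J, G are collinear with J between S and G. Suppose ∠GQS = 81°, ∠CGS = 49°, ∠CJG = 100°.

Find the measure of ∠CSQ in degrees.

∠CSQ = 63°

1. ∠GCS = 99°  [cyclic CSQG, opposite ∠C+∠Q]
2. ∠CSG = 32°  [△CSG]
3. ∠GCQ = 31°  [△CJG]
4. ∠CQG = 32°  [same arc CG]
5. ∠CGQ = 117°  [△CQG]
6. ∠CSQ = 63°  [cyclic CSQG, opposite ∠S+∠G]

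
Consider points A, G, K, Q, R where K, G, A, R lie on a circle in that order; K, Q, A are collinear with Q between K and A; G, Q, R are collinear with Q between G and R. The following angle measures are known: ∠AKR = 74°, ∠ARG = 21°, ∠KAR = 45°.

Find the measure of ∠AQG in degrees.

1. ∠AGR = 74°  [same arc AR]
2. ∠ARK = 61°  [△KAR]
3. ∠AKG = 21°  [same arc GA]
4. ∠AGK = 119°  [cyclic KGAR, opposite ∠G+∠R]
5. ∠GAK = 40°  [△KGA]
6. ∠AQG = 66°  [△GQA]

∠AQG = 66°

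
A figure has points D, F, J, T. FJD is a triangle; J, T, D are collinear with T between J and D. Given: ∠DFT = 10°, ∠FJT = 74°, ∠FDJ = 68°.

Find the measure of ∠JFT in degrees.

∠JFT = 28°

1. ∠FDT = 68°  [T on ray DJ]
2. ∠DTF = 102°  [△FTD]
3. ∠FTJ = 78°  [linear pair at T on JD]
4. ∠JFT = 28°  [△FJT]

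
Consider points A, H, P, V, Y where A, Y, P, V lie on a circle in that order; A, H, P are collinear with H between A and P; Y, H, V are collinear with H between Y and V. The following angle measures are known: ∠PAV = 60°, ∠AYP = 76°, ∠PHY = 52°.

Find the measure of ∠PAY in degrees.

∠PAY = 36°

1. ∠PYV = 60°  [same arc PV]
2. ∠APY = 68°  [△YHP]
3. ∠PAY = 36°  [△AYP]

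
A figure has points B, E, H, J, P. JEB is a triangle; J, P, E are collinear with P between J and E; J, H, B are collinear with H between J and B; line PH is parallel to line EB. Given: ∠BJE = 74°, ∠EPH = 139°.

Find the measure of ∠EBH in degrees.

1. ∠HJP = 74°  [P on JE, H on JB]
2. ∠HPJ = 41°  [linear pair at P on JE]
3. ∠JHP = 65°  [△JPH]
4. ∠BHP = 115°  [linear pair at H on JB]
5. ∠EBH = 65°  [PH∥EB, co-interior at B–H]

∠EBH = 65°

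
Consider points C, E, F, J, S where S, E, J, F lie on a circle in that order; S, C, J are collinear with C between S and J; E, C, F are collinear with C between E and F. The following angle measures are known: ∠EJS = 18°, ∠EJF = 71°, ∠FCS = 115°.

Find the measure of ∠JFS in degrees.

1. ∠EFS = 18°  [same arc SE]
2. ∠ESF = 109°  [cyclic SEJF, opposite ∠S+∠J]
3. ∠FSJ = 47°  [△SCF]
4. ∠FES = 53°  [△SEF]
5. ∠FJS = 53°  [same arc SF]
6. ∠JFS = 80°  [△SJF]

∠JFS = 80°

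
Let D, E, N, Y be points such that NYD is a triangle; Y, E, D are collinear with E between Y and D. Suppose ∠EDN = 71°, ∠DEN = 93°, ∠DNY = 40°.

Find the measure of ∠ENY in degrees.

∠ENY = 24°

1. ∠NDY = 71°  [E on ray DY]
2. ∠NEY = 87°  [linear pair at E on YD]
3. ∠DYN = 69°  [△NYD]
4. ∠EYN = 69°  [E on ray YD]
5. ∠ENY = 24°  [△NYE]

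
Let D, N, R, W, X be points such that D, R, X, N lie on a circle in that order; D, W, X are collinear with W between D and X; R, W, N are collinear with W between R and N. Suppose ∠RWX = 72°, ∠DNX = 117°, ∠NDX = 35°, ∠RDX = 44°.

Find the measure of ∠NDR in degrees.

∠NDR = 79°

1. ∠DWN = 72°  [vertical angles at W]
2. ∠DWR = 108°  [linear pair at W on DX]
3. ∠DNR = 73°  [△DWN]
4. ∠DRN = 28°  [△DWR]
5. ∠NDR = 79°  [△DRN]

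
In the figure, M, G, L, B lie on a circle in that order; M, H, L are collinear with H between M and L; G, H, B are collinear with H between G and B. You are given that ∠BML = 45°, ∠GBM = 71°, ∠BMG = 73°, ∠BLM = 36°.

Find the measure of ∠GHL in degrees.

∠GHL = 64°

1. ∠BGL = 45°  [same arc LB]
2. ∠GLM = 71°  [same arc MG]
3. ∠GHL = 64°  [△GHL]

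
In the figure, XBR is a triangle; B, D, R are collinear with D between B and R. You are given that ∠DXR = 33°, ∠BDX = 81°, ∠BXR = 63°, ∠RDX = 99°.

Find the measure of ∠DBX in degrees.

∠DBX = 69°

1. ∠DRX = 48°  [△XDR]
2. ∠BRX = 48°  [D on ray RB]
3. ∠RBX = 69°  [△XBR]
4. ∠DBX = 69°  [D on ray BR]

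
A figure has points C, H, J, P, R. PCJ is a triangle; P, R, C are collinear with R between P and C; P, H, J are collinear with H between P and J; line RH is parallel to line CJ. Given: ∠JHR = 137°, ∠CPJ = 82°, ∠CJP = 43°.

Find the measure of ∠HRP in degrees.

1. ∠PHR = 43°  [linear pair at H on PJ]
2. ∠HPR = 82°  [R on PC, H on PJ]
3. ∠HRP = 55°  [△PRH]

∠HRP = 55°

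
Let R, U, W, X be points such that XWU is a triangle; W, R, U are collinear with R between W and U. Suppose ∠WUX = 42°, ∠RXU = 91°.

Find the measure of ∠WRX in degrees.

1. ∠RUX = 42°  [R on ray UW]
2. ∠URX = 47°  [△XRU]
3. ∠WRX = 133°  [linear pair at R on WU]

∠WRX = 133°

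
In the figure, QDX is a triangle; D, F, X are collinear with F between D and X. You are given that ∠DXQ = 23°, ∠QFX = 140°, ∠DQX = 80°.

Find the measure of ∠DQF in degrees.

∠DQF = 63°

1. ∠QDX = 77°  [△QDX]
2. ∠DFQ = 40°  [linear pair at F on DX]
3. ∠FDQ = 77°  [F on ray DX]
4. ∠DQF = 63°  [△QDF]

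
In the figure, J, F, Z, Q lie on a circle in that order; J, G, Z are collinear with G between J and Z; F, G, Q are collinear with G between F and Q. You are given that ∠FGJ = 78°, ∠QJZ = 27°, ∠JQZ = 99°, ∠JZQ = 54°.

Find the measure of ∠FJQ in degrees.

1. ∠QGZ = 78°  [vertical angles at G]
2. ∠QFZ = 27°  [same arc ZQ]
3. ∠FQZ = 48°  [△ZGQ]
4. ∠FZQ = 105°  [△FZQ]
5. ∠FJQ = 75°  [cyclic JFZQ, opposite ∠J+∠Z]

∠FJQ = 75°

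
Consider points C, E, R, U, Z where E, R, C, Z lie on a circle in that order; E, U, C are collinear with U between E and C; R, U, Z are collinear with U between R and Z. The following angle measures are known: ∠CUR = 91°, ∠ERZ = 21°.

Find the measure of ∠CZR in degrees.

1. ∠EUZ = 91°  [vertical angles at U]
2. ∠ECZ = 21°  [same arc EZ]
3. ∠CUZ = 89°  [linear pair at U on EC]
4. ∠CZR = 70°  [△CUZ]

∠CZR = 70°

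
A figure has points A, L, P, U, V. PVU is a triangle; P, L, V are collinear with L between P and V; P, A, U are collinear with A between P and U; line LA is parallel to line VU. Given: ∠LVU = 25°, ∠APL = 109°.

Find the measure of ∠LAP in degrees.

∠LAP = 46°

1. ∠PVU = 25°  [L on ray VP]
2. ∠UPV = 109°  [L on PV, A on PU]
3. ∠PUV = 46°  [△PVU]
4. ∠LAP = 46°  [LA∥VU, corresponding at A]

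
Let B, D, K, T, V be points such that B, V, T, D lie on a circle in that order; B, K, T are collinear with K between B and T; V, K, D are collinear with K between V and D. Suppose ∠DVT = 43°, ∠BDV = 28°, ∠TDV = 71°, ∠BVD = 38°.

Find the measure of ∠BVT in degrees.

∠BVT = 81°

1. ∠BTV = 28°  [same arc BV]
2. ∠TBV = 71°  [same arc VT]
3. ∠BVT = 81°  [△BVT]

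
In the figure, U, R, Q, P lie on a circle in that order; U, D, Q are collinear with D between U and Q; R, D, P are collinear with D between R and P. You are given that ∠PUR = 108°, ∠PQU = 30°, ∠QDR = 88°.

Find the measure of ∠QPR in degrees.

∠QPR = 58°

1. ∠PRU = 30°  [same arc UP]
2. ∠RDU = 92°  [linear pair at D on UQ]
3. ∠QUR = 58°  [△UDR]
4. ∠QPR = 58°  [same arc RQ]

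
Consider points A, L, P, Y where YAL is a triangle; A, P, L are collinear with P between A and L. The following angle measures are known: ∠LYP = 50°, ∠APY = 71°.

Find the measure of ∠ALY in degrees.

∠ALY = 21°

1. ∠LPY = 109°  [linear pair at P on AL]
2. ∠PLY = 21°  [△YPL]
3. ∠ALY = 21°  [P on ray LA]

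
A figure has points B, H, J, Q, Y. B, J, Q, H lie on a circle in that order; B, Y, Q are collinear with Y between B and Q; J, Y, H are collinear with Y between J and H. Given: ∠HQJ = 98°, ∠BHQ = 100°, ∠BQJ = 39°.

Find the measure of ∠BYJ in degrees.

∠BYJ = 60°

1. ∠HBJ = 82°  [cyclic BJQH, opposite ∠B+∠Q]
2. ∠BJQ = 80°  [cyclic BJQH, opposite ∠J+∠H]
3. ∠BHJ = 39°  [same arc BJ]
4. ∠JBQ = 61°  [△BJQ]
5. ∠BJH = 59°  [△BJH]
6. ∠BYJ = 60°  [△BYJ]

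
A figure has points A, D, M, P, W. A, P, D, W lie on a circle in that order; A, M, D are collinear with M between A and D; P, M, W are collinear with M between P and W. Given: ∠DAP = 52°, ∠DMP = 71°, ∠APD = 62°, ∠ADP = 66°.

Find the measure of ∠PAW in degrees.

∠PAW = 95°

1. ∠AMP = 109°  [linear pair at M on AD]
2. ∠AWP = 66°  [same arc AP]
3. ∠APW = 19°  [△AMP]
4. ∠PAW = 95°  [△APW]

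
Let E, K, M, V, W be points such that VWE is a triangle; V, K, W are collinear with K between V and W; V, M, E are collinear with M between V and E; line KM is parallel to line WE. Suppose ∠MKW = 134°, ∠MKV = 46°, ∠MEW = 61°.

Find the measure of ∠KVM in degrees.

∠KVM = 73°

1. ∠EWV = 46°  [KM∥WE, corresponding at K]
2. ∠VEW = 61°  [M on ray EV]
3. ∠EVW = 73°  [△VWE]
4. ∠KVM = 73°  [K on VW, M on VE]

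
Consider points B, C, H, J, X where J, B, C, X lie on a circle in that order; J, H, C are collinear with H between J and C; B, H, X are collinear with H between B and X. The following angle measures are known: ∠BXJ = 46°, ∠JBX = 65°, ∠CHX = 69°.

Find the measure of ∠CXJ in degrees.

∠CXJ = 92°

1. ∠JCX = 65°  [same arc JX]
2. ∠JHX = 111°  [linear pair at H on JC]
3. ∠CJX = 23°  [△JHX]
4. ∠CXJ = 92°  [△JCX]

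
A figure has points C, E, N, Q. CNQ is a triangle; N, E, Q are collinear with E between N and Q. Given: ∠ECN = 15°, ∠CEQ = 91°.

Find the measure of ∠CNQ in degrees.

1. ∠CEN = 89°  [linear pair at E on NQ]
2. ∠CNE = 76°  [△CNE]
3. ∠CNQ = 76°  [E on ray NQ]

∠CNQ = 76°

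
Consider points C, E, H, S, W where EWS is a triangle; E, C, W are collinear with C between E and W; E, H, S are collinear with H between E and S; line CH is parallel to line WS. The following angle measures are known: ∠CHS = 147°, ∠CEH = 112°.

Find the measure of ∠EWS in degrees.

∠EWS = 35°

1. ∠CHE = 33°  [linear pair at H on ES]
2. ∠ECH = 35°  [△ECH]
3. ∠EWS = 35°  [CH∥WS, corresponding at C]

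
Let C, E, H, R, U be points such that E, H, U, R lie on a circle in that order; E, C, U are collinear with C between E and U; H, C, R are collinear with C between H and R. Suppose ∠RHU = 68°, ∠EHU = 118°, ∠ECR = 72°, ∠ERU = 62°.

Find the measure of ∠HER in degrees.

∠HER = 90°

1. ∠REU = 68°  [same arc UR]
2. ∠ERH = 40°  [△ECR]
3. ∠EUR = 50°  [△EUR]
4. ∠EHR = 50°  [same arc ER]
5. ∠HER = 90°  [△EHR]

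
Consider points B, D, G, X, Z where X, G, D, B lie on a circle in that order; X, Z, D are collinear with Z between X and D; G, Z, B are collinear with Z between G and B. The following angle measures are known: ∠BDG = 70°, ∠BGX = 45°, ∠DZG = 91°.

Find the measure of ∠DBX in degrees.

1. ∠BXG = 110°  [cyclic XGDB, opposite ∠X+∠D]
2. ∠BDX = 45°  [same arc XB]
3. ∠GBX = 25°  [△XGB]
4. ∠BZX = 91°  [vertical angles at Z]
5. ∠BXD = 64°  [△XZB]
6. ∠DBX = 71°  [△XDB]

∠DBX = 71°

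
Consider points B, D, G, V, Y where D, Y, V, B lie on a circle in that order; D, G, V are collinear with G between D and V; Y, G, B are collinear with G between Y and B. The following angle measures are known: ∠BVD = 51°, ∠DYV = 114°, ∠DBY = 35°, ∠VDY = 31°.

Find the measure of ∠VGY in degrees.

1. ∠BYD = 51°  [same arc DB]
2. ∠DGY = 98°  [△DGY]
3. ∠VGY = 82°  [linear pair at G on DV]

∠VGY = 82°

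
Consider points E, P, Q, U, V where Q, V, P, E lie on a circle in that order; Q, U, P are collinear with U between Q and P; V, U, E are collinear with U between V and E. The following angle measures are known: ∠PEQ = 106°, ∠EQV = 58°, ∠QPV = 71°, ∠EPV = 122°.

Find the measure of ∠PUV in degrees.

∠PUV = 86°

1. ∠PVQ = 74°  [cyclic QVPE, opposite ∠V+∠E]
2. ∠QEV = 71°  [same arc QV]
3. ∠PQV = 35°  [△QVP]
4. ∠EVQ = 51°  [△QVE]
5. ∠QUV = 94°  [△QUV]
6. ∠PUV = 86°  [linear pair at U on QP]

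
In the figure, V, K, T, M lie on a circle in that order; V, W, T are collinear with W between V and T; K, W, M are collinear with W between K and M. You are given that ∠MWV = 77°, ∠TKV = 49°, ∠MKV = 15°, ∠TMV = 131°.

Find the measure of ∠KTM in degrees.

1. ∠MWT = 103°  [linear pair at W on VT]
2. ∠MTV = 15°  [same arc VM]
3. ∠MVT = 34°  [△VTM]
4. ∠KMT = 62°  [△TWM]
5. ∠MKT = 34°  [same arc TM]
6. ∠KTM = 84°  [△KTM]

∠KTM = 84°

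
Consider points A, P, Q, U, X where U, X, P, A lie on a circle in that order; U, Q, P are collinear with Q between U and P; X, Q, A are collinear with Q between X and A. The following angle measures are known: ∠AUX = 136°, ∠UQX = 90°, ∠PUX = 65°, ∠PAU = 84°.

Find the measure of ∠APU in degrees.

1. ∠AQP = 90°  [vertical angles at Q]
2. ∠PAX = 65°  [same arc XP]
3. ∠APU = 25°  [△PQA]

∠APU = 25°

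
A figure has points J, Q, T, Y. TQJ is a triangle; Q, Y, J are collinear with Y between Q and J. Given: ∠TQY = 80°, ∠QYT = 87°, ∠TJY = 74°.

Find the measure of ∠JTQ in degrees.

∠JTQ = 26°

1. ∠JQT = 80°  [Y on ray QJ]
2. ∠QJT = 74°  [Y on ray JQ]
3. ∠JTQ = 26°  [△TQJ]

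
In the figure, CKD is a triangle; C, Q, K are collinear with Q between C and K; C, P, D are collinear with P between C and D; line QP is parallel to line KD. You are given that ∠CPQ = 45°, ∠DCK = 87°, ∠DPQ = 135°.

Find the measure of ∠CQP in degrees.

1. ∠CDK = 45°  [QP∥KD, corresponding at P]
2. ∠CKD = 48°  [△CKD]
3. ∠CQP = 48°  [QP∥KD, corresponding at Q]

∠CQP = 48°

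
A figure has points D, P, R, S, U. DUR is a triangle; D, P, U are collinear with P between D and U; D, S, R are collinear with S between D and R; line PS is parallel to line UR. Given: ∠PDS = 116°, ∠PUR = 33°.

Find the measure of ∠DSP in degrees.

1. ∠RDU = 116°  [P on DU, S on DR]
2. ∠DUR = 33°  [P on ray UD]
3. ∠DRU = 31°  [△DUR]
4. ∠DSP = 31°  [PS∥UR, corresponding at S]

∠DSP = 31°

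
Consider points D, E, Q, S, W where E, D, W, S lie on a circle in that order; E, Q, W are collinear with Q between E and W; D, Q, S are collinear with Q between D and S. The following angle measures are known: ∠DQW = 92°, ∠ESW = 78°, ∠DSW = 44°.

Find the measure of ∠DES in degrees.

∠DES = 98°

1. ∠DQE = 88°  [linear pair at Q on EW]
2. ∠EDW = 102°  [cyclic EDWS, opposite ∠D+∠S]
3. ∠DEW = 44°  [same arc DW]
4. ∠EDS = 48°  [△EQD]
5. ∠DWE = 34°  [△EDW]
6. ∠DSE = 34°  [same arc ED]
7. ∠DES = 98°  [△EDS]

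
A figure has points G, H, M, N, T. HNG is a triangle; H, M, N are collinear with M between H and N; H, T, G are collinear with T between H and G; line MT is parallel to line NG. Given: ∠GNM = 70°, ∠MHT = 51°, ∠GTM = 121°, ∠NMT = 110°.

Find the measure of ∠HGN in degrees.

∠HGN = 59°

1. ∠GNH = 70°  [M on ray NH]
2. ∠GHN = 51°  [M on HN, T on HG]
3. ∠HGN = 59°  [△HNG]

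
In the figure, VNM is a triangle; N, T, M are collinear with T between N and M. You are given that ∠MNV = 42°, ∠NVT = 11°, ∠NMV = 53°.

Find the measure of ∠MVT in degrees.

∠MVT = 74°

1. ∠TNV = 42°  [T on ray NM]
2. ∠NTV = 127°  [△VNT]
3. ∠TMV = 53°  [T on ray MN]
4. ∠MTV = 53°  [linear pair at T on NM]
5. ∠MVT = 74°  [△VTM]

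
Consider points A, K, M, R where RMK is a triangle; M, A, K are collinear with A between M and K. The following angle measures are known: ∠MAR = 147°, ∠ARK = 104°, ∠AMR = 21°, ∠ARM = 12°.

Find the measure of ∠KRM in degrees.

1. ∠KAR = 33°  [linear pair at A on MK]
2. ∠AKR = 43°  [△RAK]
3. ∠KMR = 21°  [A on ray MK]
4. ∠MKR = 43°  [A on ray KM]
5. ∠KRM = 116°  [△RMK]

∠KRM = 116°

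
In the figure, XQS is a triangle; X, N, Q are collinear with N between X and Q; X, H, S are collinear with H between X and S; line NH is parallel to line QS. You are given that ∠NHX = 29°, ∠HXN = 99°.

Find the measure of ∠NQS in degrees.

∠NQS = 52°

1. ∠HNX = 52°  [△XNH]
2. ∠HNQ = 128°  [linear pair at N on XQ]
3. ∠NQS = 52°  [NH∥QS, co-interior at Q–N]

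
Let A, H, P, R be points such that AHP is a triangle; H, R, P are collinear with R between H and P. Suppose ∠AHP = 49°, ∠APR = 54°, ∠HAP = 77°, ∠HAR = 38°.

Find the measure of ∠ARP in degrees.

1. ∠AHR = 49°  [R on ray HP]
2. ∠ARH = 93°  [△AHR]
3. ∠ARP = 87°  [linear pair at R on HP]

∠ARP = 87°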